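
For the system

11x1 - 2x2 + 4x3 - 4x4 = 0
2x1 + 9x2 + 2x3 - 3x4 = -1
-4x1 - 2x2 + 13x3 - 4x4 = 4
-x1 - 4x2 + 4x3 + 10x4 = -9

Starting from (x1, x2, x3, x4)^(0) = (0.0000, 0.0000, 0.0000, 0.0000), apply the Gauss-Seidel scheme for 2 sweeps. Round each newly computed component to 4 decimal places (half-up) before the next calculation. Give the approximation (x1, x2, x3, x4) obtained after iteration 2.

(-0.5116, -0.4156, -0.2400, -1.0214)

Iteration 1:
  x1 = (0 - (-2)·0.0000 - (4)·0.0000 - (-4)·0.0000) / (11) = 0.0000
  x2 = (-1 - (2)·0.0000 - (2)·0.0000 - (-3)·0.0000) / (9) = -0.1111
  x3 = (4 - (-4)·0.0000 - (-2)·-0.1111 - (-4)·0.0000) / (13) = 0.2906
  x4 = (-9 - (-1)·0.0000 - (-4)·-0.1111 - (4)·0.2906) / (10) = -1.0607
Iteration 2:
  x1 = (0 - (-2)·-0.1111 - (4)·0.2906 - (-4)·-1.0607) / (11) = -0.5116
  x2 = (-1 - (2)·-0.5116 - (2)·0.2906 - (-3)·-1.0607) / (9) = -0.4156
  x3 = (4 - (-4)·-0.5116 - (-2)·-0.4156 - (-4)·-1.0607) / (13) = -0.2400
  x4 = (-9 - (-1)·-0.5116 - (-4)·-0.4156 - (4)·-0.2400) / (10) = -1.0214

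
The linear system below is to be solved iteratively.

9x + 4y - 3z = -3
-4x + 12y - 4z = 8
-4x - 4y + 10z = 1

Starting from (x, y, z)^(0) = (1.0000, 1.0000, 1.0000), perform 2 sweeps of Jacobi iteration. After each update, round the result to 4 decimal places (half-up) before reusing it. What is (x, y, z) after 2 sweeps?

(-0.6259, 0.8185, 0.4556)

Iteration 1:
  x = (-3 - (4)·1.0000 - (-3)·1.0000) / (9) = -0.4444
  y = (8 - (-4)·1.0000 - (-4)·1.0000) / (12) = 1.3333
  z = (1 - (-4)·1.0000 - (-4)·1.0000) / (10) = 0.9000
Iteration 2:
  x = (-3 - (4)·1.3333 - (-3)·0.9000) / (9) = -0.6259
  y = (8 - (-4)·-0.4444 - (-4)·0.9000) / (12) = 0.8185
  z = (1 - (-4)·-0.4444 - (-4)·1.3333) / (10) = 0.4556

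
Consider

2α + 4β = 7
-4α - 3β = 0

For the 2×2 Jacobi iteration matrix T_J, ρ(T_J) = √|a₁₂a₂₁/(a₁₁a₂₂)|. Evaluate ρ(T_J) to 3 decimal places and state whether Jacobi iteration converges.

1.633

a₁₂a₂₁/(a₁₁a₂₂) = (4)·(-4) / ((2)·(-3)) = 2.666667
ρ = √|2.666667| = √2.666667 = 1.633
ρ > 1, so Jacobi diverges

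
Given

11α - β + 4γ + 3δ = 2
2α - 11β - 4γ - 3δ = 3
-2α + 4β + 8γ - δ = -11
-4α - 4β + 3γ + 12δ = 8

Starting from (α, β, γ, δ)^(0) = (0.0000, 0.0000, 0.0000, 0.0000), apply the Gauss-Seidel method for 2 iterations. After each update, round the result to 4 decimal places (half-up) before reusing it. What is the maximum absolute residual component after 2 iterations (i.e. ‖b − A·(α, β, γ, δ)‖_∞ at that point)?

0.5431

Iteration 1:
  α = (2 - (-1)·0.0000 - (4)·0.0000 - (3)·0.0000) / (11) = 0.1818
  β = (3 - (2)·0.1818 - (-4)·0.0000 - (-3)·0.0000) / (-11) = -0.2397
  γ = (-11 - (-2)·0.1818 - (4)·-0.2397 - (-1)·0.0000) / (8) = -1.2097
  δ = (8 - (-4)·0.1818 - (-4)·-0.2397 - (3)·-1.2097) / (12) = 0.9498
Iteration 2:
  α = (2 - (-1)·-0.2397 - (4)·-1.2097 - (3)·0.9498) / (11) = 0.3409
  β = (3 - (2)·0.3409 - (-4)·-1.2097 - (-3)·0.9498) / (-11) = -0.0299
  γ = (-11 - (-2)·0.3409 - (4)·-0.0299 - (-1)·0.9498) / (8) = -1.1561
  δ = (8 - (-4)·0.3409 - (-4)·-0.0299 - (3)·-1.1561) / (12) = 1.0594
Residual b − A·x = (-0.3336, 0.5431, 0.1096, -0.0005); ∞-norm = 0.5431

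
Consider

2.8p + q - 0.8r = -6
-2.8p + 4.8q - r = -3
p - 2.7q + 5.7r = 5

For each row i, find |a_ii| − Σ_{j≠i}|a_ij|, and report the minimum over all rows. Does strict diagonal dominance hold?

1

row 1: |2.8| − (1+0.8) = 1
row 2: |4.8| − (2.8+1) = 1
row 3: |5.7| − (1+2.7) = 2
minimum over rows = 1 → strictly diagonally dominant (convergence guaranteed)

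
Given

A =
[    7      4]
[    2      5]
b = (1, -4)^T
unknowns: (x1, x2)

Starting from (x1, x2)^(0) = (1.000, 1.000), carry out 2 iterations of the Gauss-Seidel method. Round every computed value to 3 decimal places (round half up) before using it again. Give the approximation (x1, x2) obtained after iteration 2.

Iteration 1:
  x1 = (1 - (4)·1.000) / (7) = -0.429
  x2 = (-4 - (2)·-0.429) / (5) = -0.628
Iteration 2:
  x1 = (1 - (4)·-0.628) / (7) = 0.502
  x2 = (-4 - (2)·0.502) / (5) = -1.001

(0.502, -1.001)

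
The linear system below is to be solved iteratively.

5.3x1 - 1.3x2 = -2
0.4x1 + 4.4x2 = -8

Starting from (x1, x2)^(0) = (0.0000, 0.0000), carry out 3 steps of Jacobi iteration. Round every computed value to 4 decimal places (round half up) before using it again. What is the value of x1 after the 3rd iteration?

Iteration 1:
  x1 = (-2 - (-1.3)·0.0000) / (5.3) = -0.3774
  x2 = (-8 - (0.4)·0.0000) / (4.4) = -1.8182
Iteration 2:
  x1 = (-2 - (-1.3)·-1.8182) / (5.3) = -0.8233
  x2 = (-8 - (0.4)·-0.3774) / (4.4) = -1.7839
Iteration 3:
  x1 = (-2 - (-1.3)·-1.7839) / (5.3) = -0.8149
  x2 = (-8 - (0.4)·-0.8233) / (4.4) = -1.7433

-0.8149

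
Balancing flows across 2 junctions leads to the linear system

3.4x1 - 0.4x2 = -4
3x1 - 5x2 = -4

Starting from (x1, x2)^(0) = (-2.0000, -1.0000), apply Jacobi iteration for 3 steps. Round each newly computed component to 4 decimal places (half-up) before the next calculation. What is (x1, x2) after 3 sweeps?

Iteration 1:
  x1 = (-4 - (-0.4)·-1.0000) / (3.4) = -1.2941
  x2 = (-4 - (3)·-2.0000) / (-5) = -0.4000
Iteration 2:
  x1 = (-4 - (-0.4)·-0.4000) / (3.4) = -1.2235
  x2 = (-4 - (3)·-1.2941) / (-5) = 0.0235
Iteration 3:
  x1 = (-4 - (-0.4)·0.0235) / (3.4) = -1.1737
  x2 = (-4 - (3)·-1.2235) / (-5) = 0.0659

(-1.1737, 0.0659)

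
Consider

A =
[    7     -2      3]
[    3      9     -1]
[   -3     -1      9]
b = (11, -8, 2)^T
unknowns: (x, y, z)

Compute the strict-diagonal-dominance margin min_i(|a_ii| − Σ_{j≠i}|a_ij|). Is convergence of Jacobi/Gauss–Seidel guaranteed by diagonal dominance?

row 1: |7| − (2+3) = 2
row 2: |9| − (3+1) = 5
row 3: |9| − (3+1) = 5
minimum over rows = 2 → strictly diagonally dominant (convergence guaranteed)

2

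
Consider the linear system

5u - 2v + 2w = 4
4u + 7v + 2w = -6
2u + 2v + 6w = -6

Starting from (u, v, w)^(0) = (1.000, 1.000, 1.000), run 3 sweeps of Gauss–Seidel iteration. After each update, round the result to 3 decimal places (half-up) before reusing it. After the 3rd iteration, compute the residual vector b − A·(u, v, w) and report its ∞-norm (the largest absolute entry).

Iteration 1:
  u = (4 - (-2)·1.000 - (2)·1.000) / (5) = 0.800
  v = (-6 - (4)·0.800 - (2)·1.000) / (7) = -1.600
  w = (-6 - (2)·0.800 - (2)·-1.600) / (6) = -0.733
Iteration 2:
  u = (4 - (-2)·-1.600 - (2)·-0.733) / (5) = 0.453
  v = (-6 - (4)·0.453 - (2)·-0.733) / (7) = -0.907
  w = (-6 - (2)·0.453 - (2)·-0.907) / (6) = -0.849
Iteration 3:
  u = (4 - (-2)·-0.907 - (2)·-0.849) / (5) = 0.777
  v = (-6 - (4)·0.777 - (2)·-0.849) / (7) = -1.059
  w = (-6 - (2)·0.777 - (2)·-1.059) / (6) = -0.906
Residual b − A·x = (-0.191, 0.117, 0.000); ∞-norm = 0.191

0.191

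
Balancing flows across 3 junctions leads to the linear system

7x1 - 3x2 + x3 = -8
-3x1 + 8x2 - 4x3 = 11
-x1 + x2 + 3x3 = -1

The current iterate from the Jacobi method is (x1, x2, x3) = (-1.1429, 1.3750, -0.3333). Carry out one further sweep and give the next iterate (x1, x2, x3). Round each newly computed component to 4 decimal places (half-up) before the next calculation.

(-0.5060, 0.7798, -1.1726)

One sweep:
  x1 = (-8 - (-3)·1.3750 - (1)·-0.3333) / (7) = -0.5060
  x2 = (11 - (-3)·-1.1429 - (-4)·-0.3333) / (8) = 0.7798
  x3 = (-1 - (-1)·-1.1429 - (1)·1.3750) / (3) = -1.1726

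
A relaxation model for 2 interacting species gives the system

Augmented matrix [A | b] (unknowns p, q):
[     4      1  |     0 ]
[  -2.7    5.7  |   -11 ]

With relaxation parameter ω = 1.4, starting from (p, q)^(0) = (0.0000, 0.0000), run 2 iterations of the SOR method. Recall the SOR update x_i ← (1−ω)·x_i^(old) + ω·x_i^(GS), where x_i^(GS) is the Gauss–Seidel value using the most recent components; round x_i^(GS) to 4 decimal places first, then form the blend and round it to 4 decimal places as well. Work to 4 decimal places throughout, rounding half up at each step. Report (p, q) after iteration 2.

Iteration 1:
  p: GS value = (0 - (1)·0.0000) / (4) = 0.0000;  p ← (1−ω)·0.0000 + ω·0.0000 = 0.0000
  q: GS value = (-11 - (-2.7)·0.0000) / (5.7) = -1.9298;  q ← (1−ω)·0.0000 + ω·-1.9298 = -2.7017
Iteration 2:
  p: GS value = (0 - (1)·-2.7017) / (4) = 0.6754;  p ← (1−ω)·0.0000 + ω·0.6754 = 0.9456
  q: GS value = (-11 - (-2.7)·0.9456) / (5.7) = -1.4819;  q ← (1−ω)·-2.7017 + ω·-1.4819 = -0.9940

(0.9456, -0.9940)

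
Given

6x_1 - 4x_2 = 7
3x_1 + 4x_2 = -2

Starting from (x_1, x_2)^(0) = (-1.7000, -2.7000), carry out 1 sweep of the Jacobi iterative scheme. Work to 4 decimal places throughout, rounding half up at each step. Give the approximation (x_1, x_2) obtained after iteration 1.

Iteration 1:
  x_1 = (7 - (-4)·-2.7000) / (6) = -0.6333
  x_2 = (-2 - (3)·-1.7000) / (4) = 0.7750

(-0.6333, 0.7750)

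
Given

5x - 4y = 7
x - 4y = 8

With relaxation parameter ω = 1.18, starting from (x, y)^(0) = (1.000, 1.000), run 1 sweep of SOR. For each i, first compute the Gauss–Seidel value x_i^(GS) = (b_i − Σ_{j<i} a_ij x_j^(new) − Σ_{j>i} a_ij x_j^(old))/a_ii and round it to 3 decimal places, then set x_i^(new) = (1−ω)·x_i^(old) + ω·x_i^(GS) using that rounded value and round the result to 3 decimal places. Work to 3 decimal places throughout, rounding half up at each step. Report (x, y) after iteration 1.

Iteration 1:
  x: GS value = (7 - (-4)·1.000) / (5) = 2.200;  x ← (1−ω)·1.000 + ω·2.200 = 2.416
  y: GS value = (8 - (1)·2.416) / (-4) = -1.396;  y ← (1−ω)·1.000 + ω·-1.396 = -1.827

(2.416, -1.827)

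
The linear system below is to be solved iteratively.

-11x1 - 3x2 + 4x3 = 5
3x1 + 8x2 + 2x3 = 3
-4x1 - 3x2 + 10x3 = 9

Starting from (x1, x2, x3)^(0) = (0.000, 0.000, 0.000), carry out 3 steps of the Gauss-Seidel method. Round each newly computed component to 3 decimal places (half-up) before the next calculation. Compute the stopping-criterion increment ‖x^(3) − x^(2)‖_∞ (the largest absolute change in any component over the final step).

0.072

Iteration 1:
  x1 = (5 - (-3)·0.000 - (4)·0.000) / (-11) = -0.455
  x2 = (3 - (3)·-0.455 - (2)·0.000) / (8) = 0.546
  x3 = (9 - (-4)·-0.455 - (-3)·0.546) / (10) = 0.882
Iteration 2:
  x1 = (5 - (-3)·0.546 - (4)·0.882) / (-11) = -0.283
  x2 = (3 - (3)·-0.283 - (2)·0.882) / (8) = 0.261
  x3 = (9 - (-4)·-0.283 - (-3)·0.261) / (10) = 0.865
Iteration 3:
  x1 = (5 - (-3)·0.261 - (4)·0.865) / (-11) = -0.211
  x2 = (3 - (3)·-0.211 - (2)·0.865) / (8) = 0.238
  x3 = (9 - (-4)·-0.211 - (-3)·0.238) / (10) = 0.887
Change: (0.072, -0.023, 0.022) → max |·| = 0.072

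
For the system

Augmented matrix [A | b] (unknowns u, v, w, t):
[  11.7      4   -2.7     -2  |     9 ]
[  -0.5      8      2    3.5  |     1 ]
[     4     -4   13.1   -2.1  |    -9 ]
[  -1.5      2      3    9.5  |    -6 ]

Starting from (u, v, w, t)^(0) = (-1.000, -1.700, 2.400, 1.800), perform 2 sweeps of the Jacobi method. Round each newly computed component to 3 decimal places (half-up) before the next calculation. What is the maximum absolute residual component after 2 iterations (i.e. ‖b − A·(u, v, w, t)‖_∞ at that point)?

17.281

Iteration 1:
  u = (9 - (4)·-1.700 - (-2.7)·2.400 - (-2)·1.800) / (11.7) = 2.212
  v = (1 - (-0.5)·-1.000 - (2)·2.400 - (3.5)·1.800) / (8) = -1.325
  w = (-9 - (4)·-1.000 - (-4)·-1.700 - (-2.1)·1.800) / (13.1) = -0.612
  t = (-6 - (-1.5)·-1.000 - (2)·-1.700 - (3)·2.400) / (9.5) = -1.189
Iteration 2:
  u = (9 - (4)·-1.325 - (-2.7)·-0.612 - (-2)·-1.189) / (11.7) = 0.878
  v = (1 - (-0.5)·2.212 - (2)·-0.612 - (3.5)·-1.189) / (8) = 0.936
  w = (-9 - (4)·2.212 - (-4)·-1.325 - (-2.1)·-1.189) / (13.1) = -1.958
  t = (-6 - (-1.5)·2.212 - (2)·-1.325 - (3)·-0.612) / (9.5) = 0.190
Residual b − A·x = (-9.923, -2.798, 17.281, -2.486); ∞-norm = 17.281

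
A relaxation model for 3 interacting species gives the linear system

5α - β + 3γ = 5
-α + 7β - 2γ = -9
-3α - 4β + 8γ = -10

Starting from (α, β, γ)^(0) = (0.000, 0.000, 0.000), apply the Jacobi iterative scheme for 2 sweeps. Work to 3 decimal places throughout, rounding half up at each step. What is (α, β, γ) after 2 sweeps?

(1.493, -1.500, -1.518)

Iteration 1:
  α = (5 - (-1)·0.000 - (3)·0.000) / (5) = 1.000
  β = (-9 - (-1)·0.000 - (-2)·0.000) / (7) = -1.286
  γ = (-10 - (-3)·0.000 - (-4)·0.000) / (8) = -1.250
Iteration 2:
  α = (5 - (-1)·-1.286 - (3)·-1.250) / (5) = 1.493
  β = (-9 - (-1)·1.000 - (-2)·-1.250) / (7) = -1.500
  γ = (-10 - (-3)·1.000 - (-4)·-1.286) / (8) = -1.518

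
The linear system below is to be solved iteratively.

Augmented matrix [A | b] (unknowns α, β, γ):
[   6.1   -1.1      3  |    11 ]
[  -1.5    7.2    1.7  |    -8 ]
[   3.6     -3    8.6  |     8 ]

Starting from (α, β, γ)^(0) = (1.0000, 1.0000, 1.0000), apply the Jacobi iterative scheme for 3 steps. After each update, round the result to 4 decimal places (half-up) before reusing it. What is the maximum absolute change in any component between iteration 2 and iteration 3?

0.4926

Iteration 1:
  α = (11 - (-1.1)·1.0000 - (3)·1.0000) / (6.1) = 1.4918
  β = (-8 - (-1.5)·1.0000 - (1.7)·1.0000) / (7.2) = -1.1389
  γ = (8 - (3.6)·1.0000 - (-3)·1.0000) / (8.6) = 0.8605
Iteration 2:
  α = (11 - (-1.1)·-1.1389 - (3)·0.8605) / (6.1) = 1.1747
  β = (-8 - (-1.5)·1.4918 - (1.7)·0.8605) / (7.2) = -1.0035
  γ = (8 - (3.6)·1.4918 - (-3)·-1.1389) / (8.6) = -0.0915
Iteration 3:
  α = (11 - (-1.1)·-1.0035 - (3)·-0.0915) / (6.1) = 1.6673
  β = (-8 - (-1.5)·1.1747 - (1.7)·-0.0915) / (7.2) = -0.8448
  γ = (8 - (3.6)·1.1747 - (-3)·-1.0035) / (8.6) = 0.0884
Change: (0.4926, 0.1587, 0.1799) → max |·| = 0.4926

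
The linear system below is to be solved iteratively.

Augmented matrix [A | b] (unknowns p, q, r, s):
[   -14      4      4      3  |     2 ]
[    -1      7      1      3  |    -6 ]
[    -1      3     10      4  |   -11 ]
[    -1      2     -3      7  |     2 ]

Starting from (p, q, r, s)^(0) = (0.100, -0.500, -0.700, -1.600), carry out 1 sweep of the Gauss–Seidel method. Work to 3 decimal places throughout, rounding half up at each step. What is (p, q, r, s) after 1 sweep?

(-0.829, -0.190, -0.486, 0.013)

Iteration 1:
  p = (2 - (4)·-0.500 - (4)·-0.700 - (3)·-1.600) / (-14) = -0.829
  q = (-6 - (-1)·-0.829 - (1)·-0.700 - (3)·-1.600) / (7) = -0.190
  r = (-11 - (-1)·-0.829 - (3)·-0.190 - (4)·-1.600) / (10) = -0.486
  s = (2 - (-1)·-0.829 - (2)·-0.190 - (-3)·-0.486) / (7) = 0.013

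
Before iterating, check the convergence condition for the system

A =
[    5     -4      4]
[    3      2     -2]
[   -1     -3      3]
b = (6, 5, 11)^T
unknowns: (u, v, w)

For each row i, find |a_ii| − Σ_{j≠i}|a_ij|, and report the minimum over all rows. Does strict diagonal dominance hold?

-3

row 1: |5| − (4+4) = -3
row 2: |2| − (3+2) = -3
row 3: |3| − (1+3) = -1
minimum over rows = -3 → not strictly diagonally dominant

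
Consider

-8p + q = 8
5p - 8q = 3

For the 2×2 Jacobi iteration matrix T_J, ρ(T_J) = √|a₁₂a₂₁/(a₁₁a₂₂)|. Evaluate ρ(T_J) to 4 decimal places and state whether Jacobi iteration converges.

a₁₂a₂₁/(a₁₁a₂₂) = (1)·(5) / ((-8)·(-8)) = 0.078125
ρ = √|0.078125| = √0.078125 = 0.2795
ρ < 1, so Jacobi converges

0.2795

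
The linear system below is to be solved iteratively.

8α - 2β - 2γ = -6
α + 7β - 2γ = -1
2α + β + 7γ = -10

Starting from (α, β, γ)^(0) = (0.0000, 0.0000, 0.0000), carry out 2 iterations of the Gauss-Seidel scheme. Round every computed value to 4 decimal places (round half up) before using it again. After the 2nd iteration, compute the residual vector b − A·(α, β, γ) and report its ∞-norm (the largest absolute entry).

0.3384

Iteration 1:
  α = (-6 - (-2)·0.0000 - (-2)·0.0000) / (8) = -0.7500
  β = (-1 - (1)·-0.7500 - (-2)·0.0000) / (7) = -0.0357
  γ = (-10 - (2)·-0.7500 - (1)·-0.0357) / (7) = -1.2092
Iteration 2:
  α = (-6 - (-2)·-0.0357 - (-2)·-1.2092) / (8) = -1.0612
  β = (-1 - (1)·-1.0612 - (-2)·-1.2092) / (7) = -0.3367
  γ = (-10 - (2)·-1.0612 - (1)·-0.3367) / (7) = -1.0773
Residual b − A·x = (-0.3384, 0.2635, 0.0002); ∞-norm = 0.3384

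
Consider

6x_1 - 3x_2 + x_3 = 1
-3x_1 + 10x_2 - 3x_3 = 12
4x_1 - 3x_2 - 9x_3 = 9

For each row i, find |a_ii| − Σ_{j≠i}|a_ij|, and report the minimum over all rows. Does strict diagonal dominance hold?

row 1: |6| − (3+1) = 2
row 2: |10| − (3+3) = 4
row 3: |-9| − (4+3) = 2
minimum over rows = 2 → strictly diagonally dominant (convergence guaranteed)

2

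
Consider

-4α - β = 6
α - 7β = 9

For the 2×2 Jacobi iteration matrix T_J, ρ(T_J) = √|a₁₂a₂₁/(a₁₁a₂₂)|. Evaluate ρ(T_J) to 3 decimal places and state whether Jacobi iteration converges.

0.189

a₁₂a₂₁/(a₁₁a₂₂) = (-1)·(1) / ((-4)·(-7)) = -0.035714
ρ = √|-0.035714| = √0.035714 = 0.189
ρ < 1, so Jacobi converges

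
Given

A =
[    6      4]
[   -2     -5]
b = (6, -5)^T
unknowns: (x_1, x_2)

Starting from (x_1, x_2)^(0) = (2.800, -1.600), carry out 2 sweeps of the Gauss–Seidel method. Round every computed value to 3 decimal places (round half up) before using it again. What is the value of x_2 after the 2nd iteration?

Iteration 1:
  x_1 = (6 - (4)·-1.600) / (6) = 2.067
  x_2 = (-5 - (-2)·2.067) / (-5) = 0.173
Iteration 2:
  x_1 = (6 - (4)·0.173) / (6) = 0.885
  x_2 = (-5 - (-2)·0.885) / (-5) = 0.646

0.646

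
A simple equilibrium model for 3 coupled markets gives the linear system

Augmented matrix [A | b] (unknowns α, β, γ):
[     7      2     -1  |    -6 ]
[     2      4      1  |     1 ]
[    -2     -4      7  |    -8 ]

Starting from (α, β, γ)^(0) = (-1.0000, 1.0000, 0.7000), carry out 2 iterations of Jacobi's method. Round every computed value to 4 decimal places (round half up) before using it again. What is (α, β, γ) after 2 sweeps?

(-1.1439, 0.9857, -1.1123)

Iteration 1:
  α = (-6 - (2)·1.0000 - (-1)·0.7000) / (7) = -1.0429
  β = (1 - (2)·-1.0000 - (1)·0.7000) / (4) = 0.5750
  γ = (-8 - (-2)·-1.0000 - (-4)·1.0000) / (7) = -0.8571
Iteration 2:
  α = (-6 - (2)·0.5750 - (-1)·-0.8571) / (7) = -1.1439
  β = (1 - (2)·-1.0429 - (1)·-0.8571) / (4) = 0.9857
  γ = (-8 - (-2)·-1.0429 - (-4)·0.5750) / (7) = -1.1123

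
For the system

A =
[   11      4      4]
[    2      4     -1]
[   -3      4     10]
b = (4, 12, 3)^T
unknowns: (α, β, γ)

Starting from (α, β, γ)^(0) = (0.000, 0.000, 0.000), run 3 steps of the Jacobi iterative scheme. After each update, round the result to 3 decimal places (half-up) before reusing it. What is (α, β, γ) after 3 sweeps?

Iteration 1:
  α = (4 - (4)·0.000 - (4)·0.000) / (11) = 0.364
  β = (12 - (2)·0.000 - (-1)·0.000) / (4) = 3.000
  γ = (3 - (-3)·0.000 - (4)·0.000) / (10) = 0.300
Iteration 2:
  α = (4 - (4)·3.000 - (4)·0.300) / (11) = -0.836
  β = (12 - (2)·0.364 - (-1)·0.300) / (4) = 2.893
  γ = (3 - (-3)·0.364 - (4)·3.000) / (10) = -0.791
Iteration 3:
  α = (4 - (4)·2.893 - (4)·-0.791) / (11) = -0.401
  β = (12 - (2)·-0.836 - (-1)·-0.791) / (4) = 3.220
  γ = (3 - (-3)·-0.836 - (4)·2.893) / (10) = -1.108

(-0.401, 3.220, -1.108)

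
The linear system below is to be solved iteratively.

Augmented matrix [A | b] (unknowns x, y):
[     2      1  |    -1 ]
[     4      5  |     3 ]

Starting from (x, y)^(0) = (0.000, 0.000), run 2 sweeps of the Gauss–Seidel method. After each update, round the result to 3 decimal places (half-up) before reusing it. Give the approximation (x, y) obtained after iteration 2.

Iteration 1:
  x = (-1 - (1)·0.000) / (2) = -0.500
  y = (3 - (4)·-0.500) / (5) = 1.000
Iteration 2:
  x = (-1 - (1)·1.000) / (2) = -1.000
  y = (3 - (4)·-1.000) / (5) = 1.400

(-1.000, 1.400)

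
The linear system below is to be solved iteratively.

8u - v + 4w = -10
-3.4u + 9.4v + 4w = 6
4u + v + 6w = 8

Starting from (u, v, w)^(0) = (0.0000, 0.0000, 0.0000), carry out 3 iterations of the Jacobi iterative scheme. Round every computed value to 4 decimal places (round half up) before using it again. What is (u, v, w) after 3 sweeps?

(-2.3278, -0.9028, 2.6215)

Iteration 1:
  u = (-10 - (-1)·0.0000 - (4)·0.0000) / (8) = -1.2500
  v = (6 - (-3.4)·0.0000 - (4)·0.0000) / (9.4) = 0.6383
  w = (8 - (4)·0.0000 - (1)·0.0000) / (6) = 1.3333
Iteration 2:
  u = (-10 - (-1)·0.6383 - (4)·1.3333) / (8) = -1.8369
  v = (6 - (-3.4)·-1.2500 - (4)·1.3333) / (9.4) = -0.3812
  w = (8 - (4)·-1.2500 - (1)·0.6383) / (6) = 2.0603
Iteration 3:
  u = (-10 - (-1)·-0.3812 - (4)·2.0603) / (8) = -2.3278
  v = (6 - (-3.4)·-1.8369 - (4)·2.0603) / (9.4) = -0.9028
  w = (8 - (4)·-1.8369 - (1)·-0.3812) / (6) = 2.6215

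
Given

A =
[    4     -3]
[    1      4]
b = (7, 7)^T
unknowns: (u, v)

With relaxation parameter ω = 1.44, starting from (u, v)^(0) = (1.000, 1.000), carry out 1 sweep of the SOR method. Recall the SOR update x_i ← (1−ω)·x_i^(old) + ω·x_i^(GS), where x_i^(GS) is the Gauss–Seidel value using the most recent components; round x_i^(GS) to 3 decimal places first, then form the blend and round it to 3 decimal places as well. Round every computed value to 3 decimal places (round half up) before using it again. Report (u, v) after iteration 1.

Iteration 1:
  u: GS value = (7 - (-3)·1.000) / (4) = 2.500;  u ← (1−ω)·1.000 + ω·2.500 = 3.160
  v: GS value = (7 - (1)·3.160) / (4) = 0.960;  v ← (1−ω)·1.000 + ω·0.960 = 0.942

(3.160, 0.942)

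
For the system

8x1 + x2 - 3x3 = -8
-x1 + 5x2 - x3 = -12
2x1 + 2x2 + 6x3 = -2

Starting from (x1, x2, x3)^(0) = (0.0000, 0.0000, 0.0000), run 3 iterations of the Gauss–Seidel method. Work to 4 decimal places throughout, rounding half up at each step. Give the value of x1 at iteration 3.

Iteration 1:
  x1 = (-8 - (1)·0.0000 - (-3)·0.0000) / (8) = -1.0000
  x2 = (-12 - (-1)·-1.0000 - (-1)·0.0000) / (5) = -2.6000
  x3 = (-2 - (2)·-1.0000 - (2)·-2.6000) / (6) = 0.8667
Iteration 2:
  x1 = (-8 - (1)·-2.6000 - (-3)·0.8667) / (8) = -0.3500
  x2 = (-12 - (-1)·-0.3500 - (-1)·0.8667) / (5) = -2.2967
  x3 = (-2 - (2)·-0.3500 - (2)·-2.2967) / (6) = 0.5489
Iteration 3:
  x1 = (-8 - (1)·-2.2967 - (-3)·0.5489) / (8) = -0.5071
  x2 = (-12 - (-1)·-0.5071 - (-1)·0.5489) / (5) = -2.3916
  x3 = (-2 - (2)·-0.5071 - (2)·-2.3916) / (6) = 0.6329

-0.5071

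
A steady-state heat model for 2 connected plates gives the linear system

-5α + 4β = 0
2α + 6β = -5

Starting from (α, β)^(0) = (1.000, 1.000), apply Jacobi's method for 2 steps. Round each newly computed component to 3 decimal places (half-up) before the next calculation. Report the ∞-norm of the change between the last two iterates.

1.734

Iteration 1:
  α = (0 - (4)·1.000) / (-5) = 0.800
  β = (-5 - (2)·1.000) / (6) = -1.167
Iteration 2:
  α = (0 - (4)·-1.167) / (-5) = -0.934
  β = (-5 - (2)·0.800) / (6) = -1.100
Change: (-1.734, 0.067) → max |·| = 1.734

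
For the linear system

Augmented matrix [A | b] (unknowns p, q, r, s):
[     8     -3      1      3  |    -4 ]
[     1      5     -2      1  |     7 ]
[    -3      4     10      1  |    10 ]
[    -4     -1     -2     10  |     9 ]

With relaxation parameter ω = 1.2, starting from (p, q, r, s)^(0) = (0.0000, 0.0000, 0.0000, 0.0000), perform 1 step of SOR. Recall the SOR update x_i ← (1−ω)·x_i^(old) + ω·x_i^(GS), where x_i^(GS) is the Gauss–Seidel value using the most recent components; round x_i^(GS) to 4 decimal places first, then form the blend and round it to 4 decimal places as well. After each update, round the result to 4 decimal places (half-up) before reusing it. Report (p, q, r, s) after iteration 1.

Iteration 1:
  p: GS value = (-4 - (-3)·0.0000 - (1)·0.0000 - (3)·0.0000) / (8) = -0.5000;  p ← (1−ω)·0.0000 + ω·-0.5000 = -0.6000
  q: GS value = (7 - (1)·-0.6000 - (-2)·0.0000 - (1)·0.0000) / (5) = 1.5200;  q ← (1−ω)·0.0000 + ω·1.5200 = 1.8240
  r: GS value = (10 - (-3)·-0.6000 - (4)·1.8240 - (1)·0.0000) / (10) = 0.0904;  r ← (1−ω)·0.0000 + ω·0.0904 = 0.1085
  s: GS value = (9 - (-4)·-0.6000 - (-1)·1.8240 - (-2)·0.1085) / (10) = 0.8641;  s ← (1−ω)·0.0000 + ω·0.8641 = 1.0369

(-0.6000, 1.8240, 0.1085, 1.0369)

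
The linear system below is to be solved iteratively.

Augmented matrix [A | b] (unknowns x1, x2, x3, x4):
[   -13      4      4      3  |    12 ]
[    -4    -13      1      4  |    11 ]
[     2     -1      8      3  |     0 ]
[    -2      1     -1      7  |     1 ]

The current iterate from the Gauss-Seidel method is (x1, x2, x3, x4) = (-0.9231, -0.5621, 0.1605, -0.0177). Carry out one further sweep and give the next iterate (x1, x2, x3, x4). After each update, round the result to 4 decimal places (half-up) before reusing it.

(-1.0507, -0.5160, 0.2048, -0.0544)

One sweep:
  x1 = (12 - (4)·-0.5621 - (4)·0.1605 - (3)·-0.0177) / (-13) = -1.0507
  x2 = (11 - (-4)·-1.0507 - (1)·0.1605 - (4)·-0.0177) / (-13) = -0.5160
  x3 = (0 - (2)·-1.0507 - (-1)·-0.5160 - (3)·-0.0177) / (8) = 0.2048
  x4 = (1 - (-2)·-1.0507 - (1)·-0.5160 - (-1)·0.2048) / (7) = -0.0544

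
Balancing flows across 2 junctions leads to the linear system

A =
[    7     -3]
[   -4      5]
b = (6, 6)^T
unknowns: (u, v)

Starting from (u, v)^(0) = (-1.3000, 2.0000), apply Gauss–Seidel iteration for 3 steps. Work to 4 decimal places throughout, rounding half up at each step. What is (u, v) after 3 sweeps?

(2.0432, 2.8346)

Iteration 1:
  u = (6 - (-3)·2.0000) / (7) = 1.7143
  v = (6 - (-4)·1.7143) / (5) = 2.5714
Iteration 2:
  u = (6 - (-3)·2.5714) / (7) = 1.9592
  v = (6 - (-4)·1.9592) / (5) = 2.7674
Iteration 3:
  u = (6 - (-3)·2.7674) / (7) = 2.0432
  v = (6 - (-4)·2.0432) / (5) = 2.8346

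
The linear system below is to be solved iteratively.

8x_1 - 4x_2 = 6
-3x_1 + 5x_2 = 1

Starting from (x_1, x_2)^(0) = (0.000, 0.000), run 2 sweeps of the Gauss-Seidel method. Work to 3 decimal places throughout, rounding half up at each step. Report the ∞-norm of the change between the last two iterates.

0.325

Iteration 1:
  x_1 = (6 - (-4)·0.000) / (8) = 0.750
  x_2 = (1 - (-3)·0.750) / (5) = 0.650
Iteration 2:
  x_1 = (6 - (-4)·0.650) / (8) = 1.075
  x_2 = (1 - (-3)·1.075) / (5) = 0.845
Change: (0.325, 0.195) → max |·| = 0.325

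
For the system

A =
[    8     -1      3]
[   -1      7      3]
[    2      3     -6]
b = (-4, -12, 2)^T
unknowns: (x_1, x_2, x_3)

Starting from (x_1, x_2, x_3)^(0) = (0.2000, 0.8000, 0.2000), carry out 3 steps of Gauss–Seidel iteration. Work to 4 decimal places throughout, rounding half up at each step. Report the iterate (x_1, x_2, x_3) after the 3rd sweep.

(-0.2794, -1.3404, -1.0967)

Iteration 1:
  x_1 = (-4 - (-1)·0.8000 - (3)·0.2000) / (8) = -0.4750
  x_2 = (-12 - (-1)·-0.4750 - (3)·0.2000) / (7) = -1.8679
  x_3 = (2 - (2)·-0.4750 - (3)·-1.8679) / (-6) = -1.4256
Iteration 2:
  x_1 = (-4 - (-1)·-1.8679 - (3)·-1.4256) / (8) = -0.1989
  x_2 = (-12 - (-1)·-0.1989 - (3)·-1.4256) / (7) = -1.1317
  x_3 = (2 - (2)·-0.1989 - (3)·-1.1317) / (-6) = -0.9655
Iteration 3:
  x_1 = (-4 - (-1)·-1.1317 - (3)·-0.9655) / (8) = -0.2794
  x_2 = (-12 - (-1)·-0.2794 - (3)·-0.9655) / (7) = -1.3404
  x_3 = (2 - (2)·-0.2794 - (3)·-1.3404) / (-6) = -1.0967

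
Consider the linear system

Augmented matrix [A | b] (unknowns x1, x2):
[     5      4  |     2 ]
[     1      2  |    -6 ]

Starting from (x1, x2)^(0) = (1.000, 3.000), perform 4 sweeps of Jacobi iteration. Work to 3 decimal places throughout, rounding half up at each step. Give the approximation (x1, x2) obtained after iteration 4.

(4.080, -4.000)

Iteration 1:
  x1 = (2 - (4)·3.000) / (5) = -2.000
  x2 = (-6 - (1)·1.000) / (2) = -3.500
Iteration 2:
  x1 = (2 - (4)·-3.500) / (5) = 3.200
  x2 = (-6 - (1)·-2.000) / (2) = -2.000
Iteration 3:
  x1 = (2 - (4)·-2.000) / (5) = 2.000
  x2 = (-6 - (1)·3.200) / (2) = -4.600
Iteration 4:
  x1 = (2 - (4)·-4.600) / (5) = 4.080
  x2 = (-6 - (1)·2.000) / (2) = -4.000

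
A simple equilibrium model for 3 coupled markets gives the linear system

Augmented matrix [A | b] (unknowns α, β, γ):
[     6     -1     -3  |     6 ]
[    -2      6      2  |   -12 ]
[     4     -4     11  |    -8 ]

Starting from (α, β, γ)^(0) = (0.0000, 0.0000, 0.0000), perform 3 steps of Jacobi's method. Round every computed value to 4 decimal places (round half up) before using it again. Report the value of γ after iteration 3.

Iteration 1:
  α = (6 - (-1)·0.0000 - (-3)·0.0000) / (6) = 1.0000
  β = (-12 - (-2)·0.0000 - (2)·0.0000) / (6) = -2.0000
  γ = (-8 - (4)·0.0000 - (-4)·0.0000) / (11) = -0.7273
Iteration 2:
  α = (6 - (-1)·-2.0000 - (-3)·-0.7273) / (6) = 0.3030
  β = (-12 - (-2)·1.0000 - (2)·-0.7273) / (6) = -1.4242
  γ = (-8 - (4)·1.0000 - (-4)·-2.0000) / (11) = -1.8182
Iteration 3:
  α = (6 - (-1)·-1.4242 - (-3)·-1.8182) / (6) = -0.1465
  β = (-12 - (-2)·0.3030 - (2)·-1.8182) / (6) = -1.2929
  γ = (-8 - (4)·0.3030 - (-4)·-1.4242) / (11) = -1.3553

-1.3553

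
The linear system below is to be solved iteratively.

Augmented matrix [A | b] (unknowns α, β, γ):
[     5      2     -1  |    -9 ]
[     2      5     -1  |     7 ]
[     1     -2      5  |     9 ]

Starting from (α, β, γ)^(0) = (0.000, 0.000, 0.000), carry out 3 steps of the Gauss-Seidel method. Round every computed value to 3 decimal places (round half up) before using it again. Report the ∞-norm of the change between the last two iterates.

0.215

Iteration 1:
  α = (-9 - (2)·0.000 - (-1)·0.000) / (5) = -1.800
  β = (7 - (2)·-1.800 - (-1)·0.000) / (5) = 2.120
  γ = (9 - (1)·-1.800 - (-2)·2.120) / (5) = 3.008
Iteration 2:
  α = (-9 - (2)·2.120 - (-1)·3.008) / (5) = -2.046
  β = (7 - (2)·-2.046 - (-1)·3.008) / (5) = 2.820
  γ = (9 - (1)·-2.046 - (-2)·2.820) / (5) = 3.337
Iteration 3:
  α = (-9 - (2)·2.820 - (-1)·3.337) / (5) = -2.261
  β = (7 - (2)·-2.261 - (-1)·3.337) / (5) = 2.972
  γ = (9 - (1)·-2.261 - (-2)·2.972) / (5) = 3.441
Change: (-0.215, 0.152, 0.104) → max |·| = 0.215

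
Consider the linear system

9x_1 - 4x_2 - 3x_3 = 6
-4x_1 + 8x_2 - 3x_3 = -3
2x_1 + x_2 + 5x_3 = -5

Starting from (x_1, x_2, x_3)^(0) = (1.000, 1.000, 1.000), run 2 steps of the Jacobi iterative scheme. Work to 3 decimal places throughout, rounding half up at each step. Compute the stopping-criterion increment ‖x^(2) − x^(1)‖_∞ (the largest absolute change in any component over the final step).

Iteration 1:
  x_1 = (6 - (-4)·1.000 - (-3)·1.000) / (9) = 1.444
  x_2 = (-3 - (-4)·1.000 - (-3)·1.000) / (8) = 0.500
  x_3 = (-5 - (2)·1.000 - (1)·1.000) / (5) = -1.600
Iteration 2:
  x_1 = (6 - (-4)·0.500 - (-3)·-1.600) / (9) = 0.356
  x_2 = (-3 - (-4)·1.444 - (-3)·-1.600) / (8) = -0.253
  x_3 = (-5 - (2)·1.444 - (1)·0.500) / (5) = -1.678
Change: (-1.088, -0.753, -0.078) → max |·| = 1.088

1.088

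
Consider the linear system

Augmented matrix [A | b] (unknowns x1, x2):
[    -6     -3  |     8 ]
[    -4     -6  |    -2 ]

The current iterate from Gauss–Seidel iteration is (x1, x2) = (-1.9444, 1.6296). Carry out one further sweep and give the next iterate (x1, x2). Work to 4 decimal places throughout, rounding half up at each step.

(-2.1481, 1.7654)

One sweep:
  x1 = (8 - (-3)·1.6296) / (-6) = -2.1481
  x2 = (-2 - (-4)·-2.1481) / (-6) = 1.7654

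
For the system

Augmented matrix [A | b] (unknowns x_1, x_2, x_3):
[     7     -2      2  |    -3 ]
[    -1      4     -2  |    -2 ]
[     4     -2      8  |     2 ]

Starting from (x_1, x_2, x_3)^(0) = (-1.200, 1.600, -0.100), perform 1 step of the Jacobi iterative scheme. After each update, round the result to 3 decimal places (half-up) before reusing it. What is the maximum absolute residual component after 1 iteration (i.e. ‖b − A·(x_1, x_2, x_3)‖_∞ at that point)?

9.928

Iteration 1:
  x_1 = (-3 - (-2)·1.600 - (2)·-0.100) / (7) = 0.057
  x_2 = (-2 - (-1)·-1.200 - (-2)·-0.100) / (4) = -0.850
  x_3 = (2 - (4)·-1.200 - (-2)·1.600) / (8) = 1.250
Residual b − A·x = (-7.599, 3.957, -9.928); ∞-norm = 9.928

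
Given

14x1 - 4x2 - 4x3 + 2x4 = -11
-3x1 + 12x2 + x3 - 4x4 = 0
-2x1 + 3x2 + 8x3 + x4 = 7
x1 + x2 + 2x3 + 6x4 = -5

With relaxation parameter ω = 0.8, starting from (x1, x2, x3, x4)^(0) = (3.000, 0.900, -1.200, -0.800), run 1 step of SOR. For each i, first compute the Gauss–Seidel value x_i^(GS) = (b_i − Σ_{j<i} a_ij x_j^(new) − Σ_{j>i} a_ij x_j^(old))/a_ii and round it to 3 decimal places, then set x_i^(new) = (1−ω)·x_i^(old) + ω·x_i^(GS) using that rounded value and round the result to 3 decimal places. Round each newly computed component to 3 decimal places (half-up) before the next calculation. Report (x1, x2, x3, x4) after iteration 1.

(-0.006, 0.046, 0.525, -0.972)

Iteration 1:
  x1: GS value = (-11 - (-4)·0.900 - (-4)·-1.200 - (2)·-0.800) / (14) = -0.757;  x1 ← (1−ω)·3.000 + ω·-0.757 = -0.006
  x2: GS value = (0 - (-3)·-0.006 - (1)·-1.200 - (-4)·-0.800) / (12) = -0.168;  x2 ← (1−ω)·0.900 + ω·-0.168 = 0.046
  x3: GS value = (7 - (-2)·-0.006 - (3)·0.046 - (1)·-0.800) / (8) = 0.956;  x3 ← (1−ω)·-1.200 + ω·0.956 = 0.525
  x4: GS value = (-5 - (1)·-0.006 - (1)·0.046 - (2)·0.525) / (6) = -1.015;  x4 ← (1−ω)·-0.800 + ω·-1.015 = -0.972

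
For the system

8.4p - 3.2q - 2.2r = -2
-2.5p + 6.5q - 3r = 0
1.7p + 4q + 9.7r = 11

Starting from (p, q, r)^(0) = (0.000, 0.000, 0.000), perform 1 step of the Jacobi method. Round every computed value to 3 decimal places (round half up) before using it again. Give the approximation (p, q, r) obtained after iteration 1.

(-0.238, 0.000, 1.134)

Iteration 1:
  p = (-2 - (-3.2)·0.000 - (-2.2)·0.000) / (8.4) = -0.238
  q = (0 - (-2.5)·0.000 - (-3)·0.000) / (6.5) = 0.000
  r = (11 - (1.7)·0.000 - (4)·0.000) / (9.7) = 1.134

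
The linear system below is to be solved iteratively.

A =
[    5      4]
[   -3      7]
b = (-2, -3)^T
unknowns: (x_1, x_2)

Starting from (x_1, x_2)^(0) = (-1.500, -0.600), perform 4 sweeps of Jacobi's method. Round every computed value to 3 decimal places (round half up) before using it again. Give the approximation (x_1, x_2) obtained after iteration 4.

(-0.214, -0.465)

Iteration 1:
  x_1 = (-2 - (4)·-0.600) / (5) = 0.080
  x_2 = (-3 - (-3)·-1.500) / (7) = -1.071
Iteration 2:
  x_1 = (-2 - (4)·-1.071) / (5) = 0.457
  x_2 = (-3 - (-3)·0.080) / (7) = -0.394
Iteration 3:
  x_1 = (-2 - (4)·-0.394) / (5) = -0.085
  x_2 = (-3 - (-3)·0.457) / (7) = -0.233
Iteration 4:
  x_1 = (-2 - (4)·-0.233) / (5) = -0.214
  x_2 = (-3 - (-3)·-0.085) / (7) = -0.465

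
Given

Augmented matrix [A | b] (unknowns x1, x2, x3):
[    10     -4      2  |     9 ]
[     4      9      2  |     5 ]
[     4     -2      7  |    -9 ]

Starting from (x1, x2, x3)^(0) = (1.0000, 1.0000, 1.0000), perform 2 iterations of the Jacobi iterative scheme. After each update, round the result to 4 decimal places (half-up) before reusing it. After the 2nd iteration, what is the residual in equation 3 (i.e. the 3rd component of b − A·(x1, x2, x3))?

0.7746

Iteration 1:
  x1 = (9 - (-4)·1.0000 - (2)·1.0000) / (10) = 1.1000
  x2 = (5 - (4)·1.0000 - (2)·1.0000) / (9) = -0.1111
  x3 = (-9 - (4)·1.0000 - (-2)·1.0000) / (7) = -1.5714
Iteration 2:
  x1 = (9 - (-4)·-0.1111 - (2)·-1.5714) / (10) = 1.1698
  x2 = (5 - (4)·1.1000 - (2)·-1.5714) / (9) = 0.4159
  x3 = (-9 - (4)·1.1000 - (-2)·-0.1111) / (7) = -1.9460
Residual b − A·x = (2.8576, 0.4697, 0.7746)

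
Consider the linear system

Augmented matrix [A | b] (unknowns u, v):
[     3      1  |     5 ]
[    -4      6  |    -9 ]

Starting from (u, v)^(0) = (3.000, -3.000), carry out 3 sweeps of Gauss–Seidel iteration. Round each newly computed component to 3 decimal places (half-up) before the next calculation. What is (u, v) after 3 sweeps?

(1.817, -0.289)

Iteration 1:
  u = (5 - (1)·-3.000) / (3) = 2.667
  v = (-9 - (-4)·2.667) / (6) = 0.278
Iteration 2:
  u = (5 - (1)·0.278) / (3) = 1.574
  v = (-9 - (-4)·1.574) / (6) = -0.451
Iteration 3:
  u = (5 - (1)·-0.451) / (3) = 1.817
  v = (-9 - (-4)·1.817) / (6) = -0.289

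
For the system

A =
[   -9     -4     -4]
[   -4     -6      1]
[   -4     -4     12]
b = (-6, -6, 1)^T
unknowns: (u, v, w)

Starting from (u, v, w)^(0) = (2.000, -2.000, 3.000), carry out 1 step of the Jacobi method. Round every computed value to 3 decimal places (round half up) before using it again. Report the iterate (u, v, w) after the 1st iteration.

Iteration 1:
  u = (-6 - (-4)·-2.000 - (-4)·3.000) / (-9) = 0.222
  v = (-6 - (-4)·2.000 - (1)·3.000) / (-6) = 0.167
  w = (1 - (-4)·2.000 - (-4)·-2.000) / (12) = 0.083

(0.222, 0.167, 0.083)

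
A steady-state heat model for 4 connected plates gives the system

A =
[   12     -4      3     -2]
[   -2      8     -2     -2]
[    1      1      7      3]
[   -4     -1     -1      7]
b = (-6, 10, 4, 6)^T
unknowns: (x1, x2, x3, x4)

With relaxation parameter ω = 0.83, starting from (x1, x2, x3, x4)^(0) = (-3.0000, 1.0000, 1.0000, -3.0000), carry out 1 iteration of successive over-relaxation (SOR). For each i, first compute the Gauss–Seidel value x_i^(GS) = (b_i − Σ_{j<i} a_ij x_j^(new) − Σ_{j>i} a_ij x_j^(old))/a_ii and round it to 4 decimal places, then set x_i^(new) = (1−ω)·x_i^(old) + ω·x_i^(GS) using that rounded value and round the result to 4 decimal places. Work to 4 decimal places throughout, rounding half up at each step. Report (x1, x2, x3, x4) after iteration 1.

(-1.2709, 0.5288, 1.7995, -0.1253)

Iteration 1:
  x1: GS value = (-6 - (-4)·1.0000 - (3)·1.0000 - (-2)·-3.0000) / (12) = -0.9167;  x1 ← (1−ω)·-3.0000 + ω·-0.9167 = -1.2709
  x2: GS value = (10 - (-2)·-1.2709 - (-2)·1.0000 - (-2)·-3.0000) / (8) = 0.4323;  x2 ← (1−ω)·1.0000 + ω·0.4323 = 0.5288
  x3: GS value = (4 - (1)·-1.2709 - (1)·0.5288 - (3)·-3.0000) / (7) = 1.9632;  x3 ← (1−ω)·1.0000 + ω·1.9632 = 1.7995
  x4: GS value = (6 - (-4)·-1.2709 - (-1)·0.5288 - (-1)·1.7995) / (7) = 0.4635;  x4 ← (1−ω)·-3.0000 + ω·0.4635 = -0.1253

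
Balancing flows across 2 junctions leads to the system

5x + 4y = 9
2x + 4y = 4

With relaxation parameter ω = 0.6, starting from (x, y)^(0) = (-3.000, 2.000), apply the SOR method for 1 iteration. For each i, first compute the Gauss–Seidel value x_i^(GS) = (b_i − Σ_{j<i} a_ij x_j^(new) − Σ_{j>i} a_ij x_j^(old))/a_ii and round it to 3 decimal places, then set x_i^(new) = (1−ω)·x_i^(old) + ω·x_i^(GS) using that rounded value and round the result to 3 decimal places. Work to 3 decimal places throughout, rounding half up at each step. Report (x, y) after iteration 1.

(-1.080, 1.724)

Iteration 1:
  x: GS value = (9 - (4)·2.000) / (5) = 0.200;  x ← (1−ω)·-3.000 + ω·0.200 = -1.080
  y: GS value = (4 - (2)·-1.080) / (4) = 1.540;  y ← (1−ω)·2.000 + ω·1.540 = 1.724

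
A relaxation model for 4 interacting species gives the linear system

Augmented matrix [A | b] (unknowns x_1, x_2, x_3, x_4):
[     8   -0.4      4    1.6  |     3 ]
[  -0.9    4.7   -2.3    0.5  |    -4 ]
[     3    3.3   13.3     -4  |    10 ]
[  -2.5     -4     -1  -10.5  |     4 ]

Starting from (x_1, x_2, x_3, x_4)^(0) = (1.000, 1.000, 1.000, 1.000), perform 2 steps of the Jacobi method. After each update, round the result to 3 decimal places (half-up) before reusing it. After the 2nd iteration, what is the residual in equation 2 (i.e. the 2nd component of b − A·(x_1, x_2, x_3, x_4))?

0.035

Iteration 1:
  x_1 = (3 - (-0.4)·1.000 - (4)·1.000 - (1.6)·1.000) / (8) = -0.275
  x_2 = (-4 - (-0.9)·1.000 - (-2.3)·1.000 - (0.5)·1.000) / (4.7) = -0.277
  x_3 = (10 - (3)·1.000 - (3.3)·1.000 - (-4)·1.000) / (13.3) = 0.579
  x_4 = (4 - (-2.5)·1.000 - (-4)·1.000 - (-1)·1.000) / (-10.5) = -1.095
Iteration 2:
  x_1 = (3 - (-0.4)·-0.277 - (4)·0.579 - (1.6)·-1.095) / (8) = 0.291
  x_2 = (-4 - (-0.9)·-0.275 - (-2.3)·0.579 - (0.5)·-1.095) / (4.7) = -0.504
  x_3 = (10 - (3)·-0.275 - (3.3)·-0.277 - (-4)·-1.095) / (13.3) = 0.553
  x_4 = (4 - (-2.5)·-0.275 - (-4)·-0.277 - (-1)·0.579) / (-10.5) = -0.265
Residual b − A·x = (-1.318, 0.035, 2.375, 0.482)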